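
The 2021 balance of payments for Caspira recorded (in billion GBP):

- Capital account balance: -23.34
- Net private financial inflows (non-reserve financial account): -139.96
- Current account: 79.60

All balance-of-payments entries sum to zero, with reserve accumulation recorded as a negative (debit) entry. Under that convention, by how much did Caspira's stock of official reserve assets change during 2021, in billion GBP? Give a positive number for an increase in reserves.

-83.70

Official reserve transactions balance = -(79.60 + (-23.34) + (-139.96)) = 83.70
An accumulation of reserves is recorded as a debit (negative entry), so the change in the stock of reserves is the negative of that balance.
Change in official reserves = -(83.70) = -83.70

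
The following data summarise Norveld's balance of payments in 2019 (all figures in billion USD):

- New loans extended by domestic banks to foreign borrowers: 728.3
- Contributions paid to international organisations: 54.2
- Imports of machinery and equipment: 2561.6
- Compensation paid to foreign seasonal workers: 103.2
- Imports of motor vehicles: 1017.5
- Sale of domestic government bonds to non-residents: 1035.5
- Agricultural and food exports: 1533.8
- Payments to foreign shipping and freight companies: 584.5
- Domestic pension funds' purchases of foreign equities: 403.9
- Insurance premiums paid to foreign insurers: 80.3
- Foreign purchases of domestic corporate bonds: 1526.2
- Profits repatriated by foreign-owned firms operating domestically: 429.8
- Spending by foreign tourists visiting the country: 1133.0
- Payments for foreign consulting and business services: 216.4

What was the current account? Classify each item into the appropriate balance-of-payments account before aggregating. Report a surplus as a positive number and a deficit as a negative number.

Goods: -1017.5 + 1533.8 - 2561.6 = -2045.3
Services: -216.4 - 80.3 - 584.5 + 1133.0 = 251.8
Primary income: -429.8 - 103.2 = -533.0
Secondary income: -54.2
Current account = (-2045.3) + 251.8 + (-533.0) + (-54.2) = -2380.7
(Excluded from the current account — financial account: new loans extended by domestic banks to foreign borrowers 728.3, sale of domestic government bonds to non-residents 1035.5, domestic pension funds' purchases of foreign equities 403.9, foreign purchases of domestic corporate bonds 1526.2.)

-2380.7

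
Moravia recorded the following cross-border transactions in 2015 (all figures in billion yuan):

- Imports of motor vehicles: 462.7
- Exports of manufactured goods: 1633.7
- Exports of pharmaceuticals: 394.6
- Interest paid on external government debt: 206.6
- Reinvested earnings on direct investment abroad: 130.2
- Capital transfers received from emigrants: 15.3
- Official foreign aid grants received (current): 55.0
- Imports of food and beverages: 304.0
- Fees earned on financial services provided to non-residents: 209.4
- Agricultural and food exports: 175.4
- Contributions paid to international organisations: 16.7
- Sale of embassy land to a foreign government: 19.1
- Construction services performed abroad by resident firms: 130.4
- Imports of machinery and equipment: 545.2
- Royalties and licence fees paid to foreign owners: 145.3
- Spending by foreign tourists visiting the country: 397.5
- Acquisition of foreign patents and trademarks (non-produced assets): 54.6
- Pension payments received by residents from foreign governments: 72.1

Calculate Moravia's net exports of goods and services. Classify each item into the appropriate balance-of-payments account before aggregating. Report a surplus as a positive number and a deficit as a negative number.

1483.8

Goods: -462.7 + 394.6 + 175.4 + 1633.7 - 545.2 - 304.0 = 891.8
Services: 130.4 + 209.4 - 145.3 + 397.5 = 592.0
Trade balance = 891.8 + 592.0 = 1483.8
(Excluded from the trade balance — primary income: interest paid on external government debt 206.6, reinvested earnings on direct investment abroad 130.2; capital account: capital transfers received from emigrants 15.3, sale of embassy land to a foreign government 19.1, acquisition of foreign patents and trademarks (non-produced assets) 54.6; secondary income: official foreign aid grants received (current) 55.0, contributions paid to international organisations 16.7, pension payments received by residents from foreign governments 72.1.)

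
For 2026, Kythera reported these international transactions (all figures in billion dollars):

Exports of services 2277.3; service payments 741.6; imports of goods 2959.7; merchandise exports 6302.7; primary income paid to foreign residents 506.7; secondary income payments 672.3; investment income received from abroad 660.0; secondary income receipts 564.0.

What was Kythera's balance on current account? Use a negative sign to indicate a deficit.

Goods balance = 6302.7 - 2959.7 = 3343.0
Services balance = 2277.3 - 741.6 = 1535.7
Trade balance (goods + services) = 3343.0 + 1535.7 = 4878.7
Net primary income = 660.0 - 506.7 = 153.3
Net secondary income = 564.0 - 672.3 = -108.3
Current account = 4878.7 + 153.3 + (-108.3) = 4923.7

4923.7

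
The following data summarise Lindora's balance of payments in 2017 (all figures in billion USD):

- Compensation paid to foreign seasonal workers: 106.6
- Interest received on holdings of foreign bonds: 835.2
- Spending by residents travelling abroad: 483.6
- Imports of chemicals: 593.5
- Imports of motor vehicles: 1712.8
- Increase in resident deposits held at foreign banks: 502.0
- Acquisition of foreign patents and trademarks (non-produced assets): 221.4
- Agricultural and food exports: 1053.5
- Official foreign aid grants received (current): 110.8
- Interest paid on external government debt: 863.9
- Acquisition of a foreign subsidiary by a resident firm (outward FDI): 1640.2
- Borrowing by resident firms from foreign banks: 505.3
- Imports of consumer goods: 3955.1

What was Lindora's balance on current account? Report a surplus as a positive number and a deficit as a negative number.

Goods: -593.5 - 3955.1 + 1053.5 - 1712.8 = -5207.9
Services: -483.6
Primary income: -106.6 - 863.9 + 835.2 = -135.3
Secondary income: 110.8
Current account = (-5207.9) + (-483.6) + (-135.3) + 110.8 = -5716.0
(Excluded from the current account — financial account: increase in resident deposits held at foreign banks 502.0, acquisition of a foreign subsidiary by a resident firm (outward FDI) 1640.2, borrowing by resident firms from foreign banks 505.3; capital account: acquisition of foreign patents and trademarks (non-produced assets) 221.4.)

-5716.0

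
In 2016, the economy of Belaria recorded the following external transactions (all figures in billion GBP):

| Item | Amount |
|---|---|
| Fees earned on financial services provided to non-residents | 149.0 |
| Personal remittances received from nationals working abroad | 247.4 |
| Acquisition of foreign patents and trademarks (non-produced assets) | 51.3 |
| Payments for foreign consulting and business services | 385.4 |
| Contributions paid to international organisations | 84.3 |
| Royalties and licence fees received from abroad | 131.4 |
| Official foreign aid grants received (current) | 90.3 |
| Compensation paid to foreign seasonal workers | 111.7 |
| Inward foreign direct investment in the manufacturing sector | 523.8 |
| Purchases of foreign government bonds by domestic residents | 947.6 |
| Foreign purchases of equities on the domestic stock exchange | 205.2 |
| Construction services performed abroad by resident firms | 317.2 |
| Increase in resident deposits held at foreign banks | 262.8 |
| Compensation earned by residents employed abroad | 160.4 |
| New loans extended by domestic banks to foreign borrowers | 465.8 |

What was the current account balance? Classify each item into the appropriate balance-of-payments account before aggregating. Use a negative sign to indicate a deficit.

514.3

Services: 317.2 + 131.4 - 385.4 + 149.0 = 212.2
Primary income: 160.4 - 111.7 = 48.7
Secondary income: 247.4 + 90.3 - 84.3 = 253.4
Current account = 212.2 + 48.7 + 253.4 = 514.3
(Excluded from the current account — capital account: acquisition of foreign patents and trademarks (non-produced assets) 51.3; financial account: inward foreign direct investment in the manufacturing sector 523.8, purchases of foreign government bonds by domestic residents 947.6, foreign purchases of equities on the domestic stock exchange 205.2, increase in resident deposits held at foreign banks 262.8, new loans extended by domestic banks to foreign borrowers 465.8.)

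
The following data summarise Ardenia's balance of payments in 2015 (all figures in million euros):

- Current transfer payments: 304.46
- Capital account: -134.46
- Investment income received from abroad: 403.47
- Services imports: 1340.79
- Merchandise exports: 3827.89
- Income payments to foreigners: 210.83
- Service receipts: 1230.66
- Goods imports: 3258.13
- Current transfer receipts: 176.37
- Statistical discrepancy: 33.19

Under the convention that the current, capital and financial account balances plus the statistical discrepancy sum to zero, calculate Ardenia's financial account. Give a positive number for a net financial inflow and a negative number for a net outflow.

Goods balance = 3827.89 - 3258.13 = 569.76
Services balance = 1230.66 - 1340.79 = -110.13
Trade balance (goods + services) = 569.76 + (-110.13) = 459.63
Net primary income = 403.47 - 210.83 = 192.64
Net secondary income = 176.37 - 304.46 = -128.09
Current account = 459.63 + 192.64 + (-128.09) = 524.18
Financial account = -(524.18 + (-134.46) + 33.19) = -422.91

-422.91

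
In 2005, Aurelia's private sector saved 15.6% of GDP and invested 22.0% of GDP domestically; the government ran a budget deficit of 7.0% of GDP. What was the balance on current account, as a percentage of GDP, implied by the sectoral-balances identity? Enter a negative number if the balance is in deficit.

By the sectoral-balances identity, CA = (S_private - I) + (T - G).
Private balance = 15.6 - 22.0 = -6.4
Government balance (T - G) = -7.0
CA = -6.4 + (-7.0) = -13.4

-13.4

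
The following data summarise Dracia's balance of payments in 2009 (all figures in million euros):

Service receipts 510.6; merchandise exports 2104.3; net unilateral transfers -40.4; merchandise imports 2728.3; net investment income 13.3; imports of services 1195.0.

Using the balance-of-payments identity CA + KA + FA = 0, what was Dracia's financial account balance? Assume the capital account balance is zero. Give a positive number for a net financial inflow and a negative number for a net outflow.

1335.5

Goods balance = 2104.3 - 2728.3 = -624.0
Services balance = 510.6 - 1195.0 = -684.4
Trade balance (goods + services) = -624.0 + (-684.4) = -1308.4
Net primary income = 13.3
Net secondary income = -40.4
Current account = -1308.4 + 13.3 + (-40.4) = -1335.5
Financial account = -(-1335.5) = 1335.5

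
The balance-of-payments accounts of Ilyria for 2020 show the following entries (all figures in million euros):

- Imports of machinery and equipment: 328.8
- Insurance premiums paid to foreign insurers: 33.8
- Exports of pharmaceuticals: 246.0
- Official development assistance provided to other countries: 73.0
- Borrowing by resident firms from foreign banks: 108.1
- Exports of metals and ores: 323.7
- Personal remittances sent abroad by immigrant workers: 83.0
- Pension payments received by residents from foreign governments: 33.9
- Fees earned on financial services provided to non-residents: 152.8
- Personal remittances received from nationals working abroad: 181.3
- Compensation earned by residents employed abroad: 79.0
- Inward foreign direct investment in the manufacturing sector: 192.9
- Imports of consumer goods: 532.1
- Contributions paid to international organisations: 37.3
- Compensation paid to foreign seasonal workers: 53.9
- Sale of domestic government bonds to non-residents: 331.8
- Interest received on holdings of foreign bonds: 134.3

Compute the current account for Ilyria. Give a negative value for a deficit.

9.1

Goods: 246.0 - 532.1 - 328.8 + 323.7 = -291.2
Services: -33.8 + 152.8 = 119.0
Primary income: 134.3 + 79.0 - 53.9 = 159.4
Secondary income: -73.0 + 33.9 + 181.3 - 83.0 - 37.3 = 21.9
Current account = (-291.2) + 119.0 + 159.4 + 21.9 = 9.1
(Excluded from the current account — financial account: borrowing by resident firms from foreign banks 108.1, inward foreign direct investment in the manufacturing sector 192.9, sale of domestic government bonds to non-residents 331.8.)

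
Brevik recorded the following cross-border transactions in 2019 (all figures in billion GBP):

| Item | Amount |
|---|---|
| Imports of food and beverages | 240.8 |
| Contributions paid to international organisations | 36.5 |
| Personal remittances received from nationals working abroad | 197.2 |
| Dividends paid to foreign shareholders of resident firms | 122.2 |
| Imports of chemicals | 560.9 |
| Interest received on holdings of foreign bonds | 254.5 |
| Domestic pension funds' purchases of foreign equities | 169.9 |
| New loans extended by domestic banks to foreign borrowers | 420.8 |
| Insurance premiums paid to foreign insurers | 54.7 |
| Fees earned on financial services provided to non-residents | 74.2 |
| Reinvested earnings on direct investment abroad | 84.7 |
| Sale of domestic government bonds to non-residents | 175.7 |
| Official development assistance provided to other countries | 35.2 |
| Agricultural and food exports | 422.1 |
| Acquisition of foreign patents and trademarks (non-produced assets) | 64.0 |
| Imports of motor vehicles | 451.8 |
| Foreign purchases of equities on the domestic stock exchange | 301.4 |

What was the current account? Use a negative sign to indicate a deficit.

Goods: -240.8 - 560.9 + 422.1 - 451.8 = -831.4
Services: -54.7 + 74.2 = 19.5
Primary income: 254.5 - 122.2 + 84.7 = 217.0
Secondary income: -36.5 + 197.2 - 35.2 = 125.5
Current account = (-831.4) + 19.5 + 217.0 + 125.5 = -469.4
(Excluded from the current account — financial account: domestic pension funds' purchases of foreign equities 169.9, new loans extended by domestic banks to foreign borrowers 420.8, sale of domestic government bonds to non-residents 175.7, foreign purchases of equities on the domestic stock exchange 301.4; capital account: acquisition of foreign patents and trademarks (non-produced assets) 64.0.)

-469.4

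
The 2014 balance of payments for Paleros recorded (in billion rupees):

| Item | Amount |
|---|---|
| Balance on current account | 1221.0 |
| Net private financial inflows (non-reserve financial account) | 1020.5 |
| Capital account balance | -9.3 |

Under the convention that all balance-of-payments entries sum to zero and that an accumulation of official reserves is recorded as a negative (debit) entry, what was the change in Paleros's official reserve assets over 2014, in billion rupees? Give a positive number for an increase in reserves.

2232.2

Official reserve transactions balance = -(1221.0 + (-9.3) + 1020.5) = -2232.2
An accumulation of reserves is recorded as a debit (negative entry), so the change in the stock of reserves is the negative of that balance.
Change in official reserves = -(-2232.2) = 2232.2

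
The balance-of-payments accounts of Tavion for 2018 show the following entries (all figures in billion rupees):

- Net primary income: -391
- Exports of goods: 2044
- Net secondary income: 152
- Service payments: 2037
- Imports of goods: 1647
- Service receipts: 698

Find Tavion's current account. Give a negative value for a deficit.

Goods balance = 2044 - 1647 = 397
Services balance = 698 - 2037 = -1339
Trade balance (goods + services) = 397 + (-1339) = -942
Net primary income = -391
Net secondary income = 152
Current account = -942 + (-391) + 152 = -1181

-1181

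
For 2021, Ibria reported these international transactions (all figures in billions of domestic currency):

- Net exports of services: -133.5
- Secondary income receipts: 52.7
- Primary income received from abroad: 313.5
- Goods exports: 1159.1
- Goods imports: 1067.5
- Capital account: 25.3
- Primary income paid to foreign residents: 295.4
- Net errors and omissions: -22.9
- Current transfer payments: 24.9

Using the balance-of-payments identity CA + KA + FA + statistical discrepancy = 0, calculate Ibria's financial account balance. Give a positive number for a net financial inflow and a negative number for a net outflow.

-6.4

Goods balance = 1159.1 - 1067.5 = 91.6
Services balance = -133.5
Trade balance (goods + services) = 91.6 + (-133.5) = -41.9
Net primary income = 313.5 - 295.4 = 18.1
Net secondary income = 52.7 - 24.9 = 27.8
Current account = -41.9 + 18.1 + 27.8 = 4.0
Financial account = -(4.0 + 25.3 + (-22.9)) = -6.4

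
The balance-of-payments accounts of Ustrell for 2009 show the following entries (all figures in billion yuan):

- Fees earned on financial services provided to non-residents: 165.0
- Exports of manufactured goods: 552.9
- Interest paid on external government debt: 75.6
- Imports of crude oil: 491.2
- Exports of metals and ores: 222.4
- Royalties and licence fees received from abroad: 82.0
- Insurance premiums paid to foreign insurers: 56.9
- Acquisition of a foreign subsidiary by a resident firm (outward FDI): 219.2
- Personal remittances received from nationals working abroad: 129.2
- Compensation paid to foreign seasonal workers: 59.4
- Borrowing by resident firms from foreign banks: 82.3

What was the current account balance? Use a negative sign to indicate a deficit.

Goods: 552.9 + 222.4 - 491.2 = 284.1
Services: -56.9 + 165.0 + 82.0 = 190.1
Primary income: -59.4 - 75.6 = -135.0
Secondary income: 129.2
Current account = 284.1 + 190.1 + (-135.0) + 129.2 = 468.4
(Excluded from the current account — financial account: acquisition of a foreign subsidiary by a resident firm (outward FDI) 219.2, borrowing by resident firms from foreign banks 82.3.)

468.4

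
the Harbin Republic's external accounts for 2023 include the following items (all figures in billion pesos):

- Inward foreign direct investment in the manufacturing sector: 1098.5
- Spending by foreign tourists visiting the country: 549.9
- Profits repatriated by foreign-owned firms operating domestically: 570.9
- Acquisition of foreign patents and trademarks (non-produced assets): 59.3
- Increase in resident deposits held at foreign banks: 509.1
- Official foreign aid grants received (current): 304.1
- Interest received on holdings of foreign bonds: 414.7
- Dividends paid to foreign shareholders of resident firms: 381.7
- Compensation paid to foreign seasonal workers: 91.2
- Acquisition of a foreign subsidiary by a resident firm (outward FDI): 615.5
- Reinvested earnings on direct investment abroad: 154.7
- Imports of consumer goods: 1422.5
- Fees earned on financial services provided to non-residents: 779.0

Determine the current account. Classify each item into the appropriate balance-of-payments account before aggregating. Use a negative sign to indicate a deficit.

-263.9

Goods: -1422.5
Services: 549.9 + 779.0 = 1328.9
Primary income: 414.7 - 570.9 - 91.2 + 154.7 - 381.7 = -474.4
Secondary income: 304.1
Current account = (-1422.5) + 1328.9 + (-474.4) + 304.1 = -263.9
(Excluded from the current account — financial account: inward foreign direct investment in the manufacturing sector 1098.5, increase in resident deposits held at foreign banks 509.1, acquisition of a foreign subsidiary by a resident firm (outward FDI) 615.5; capital account: acquisition of foreign patents and trademarks (non-produced assets) 59.3.)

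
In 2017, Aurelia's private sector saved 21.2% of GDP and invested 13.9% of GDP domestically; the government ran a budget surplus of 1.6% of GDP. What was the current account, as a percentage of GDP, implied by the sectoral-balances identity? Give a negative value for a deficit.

By the sectoral-balances identity, CA = (S_private - I) + (T - G).
Private balance = 21.2 - 13.9 = 7.3
Government balance (T - G) = 1.6
CA = 7.3 + 1.6 = 8.9

8.9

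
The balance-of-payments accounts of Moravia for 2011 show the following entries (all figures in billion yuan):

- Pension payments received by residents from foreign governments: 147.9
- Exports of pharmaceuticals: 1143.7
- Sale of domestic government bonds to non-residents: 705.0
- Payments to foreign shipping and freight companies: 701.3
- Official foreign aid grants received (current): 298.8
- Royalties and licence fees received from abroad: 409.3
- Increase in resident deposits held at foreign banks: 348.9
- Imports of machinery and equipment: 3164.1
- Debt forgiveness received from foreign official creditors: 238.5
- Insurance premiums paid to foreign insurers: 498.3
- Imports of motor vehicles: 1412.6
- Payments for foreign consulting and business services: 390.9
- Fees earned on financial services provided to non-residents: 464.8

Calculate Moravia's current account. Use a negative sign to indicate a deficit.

Goods: -1412.6 - 3164.1 + 1143.7 = -3433.0
Services: -390.9 + 464.8 + 409.3 - 701.3 - 498.3 = -716.4
Secondary income: 147.9 + 298.8 = 446.7
Current account = (-3433.0) + (-716.4) + 446.7 = -3702.7
(Excluded from the current account — financial account: sale of domestic government bonds to non-residents 705.0, increase in resident deposits held at foreign banks 348.9; capital account: debt forgiveness received from foreign official creditors 238.5.)

-3702.7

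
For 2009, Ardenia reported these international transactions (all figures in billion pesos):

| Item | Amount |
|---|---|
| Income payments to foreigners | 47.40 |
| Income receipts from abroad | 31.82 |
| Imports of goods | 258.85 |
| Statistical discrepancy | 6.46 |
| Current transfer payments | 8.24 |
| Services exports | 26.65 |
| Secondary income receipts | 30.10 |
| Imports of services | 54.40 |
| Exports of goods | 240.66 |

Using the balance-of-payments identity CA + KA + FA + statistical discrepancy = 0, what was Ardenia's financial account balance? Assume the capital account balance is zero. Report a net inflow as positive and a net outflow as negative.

33.20

Goods balance = 240.66 - 258.85 = -18.19
Services balance = 26.65 - 54.40 = -27.75
Trade balance (goods + services) = -18.19 + (-27.75) = -45.94
Net primary income = 31.82 - 47.40 = -15.58
Net secondary income = 30.10 - 8.24 = 21.86
Current account = -45.94 + (-15.58) + 21.86 = -39.66
Financial account = -(-39.66 + 6.46) = 33.20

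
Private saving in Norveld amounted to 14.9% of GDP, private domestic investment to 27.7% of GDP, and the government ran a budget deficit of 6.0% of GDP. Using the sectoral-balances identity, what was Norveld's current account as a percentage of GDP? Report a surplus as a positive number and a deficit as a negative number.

By the sectoral-balances identity, CA = (S_private - I) + (T - G).
Private balance = 14.9 - 27.7 = -12.8
Government balance (T - G) = -6.0
CA = -12.8 + (-6.0) = -18.8

-18.8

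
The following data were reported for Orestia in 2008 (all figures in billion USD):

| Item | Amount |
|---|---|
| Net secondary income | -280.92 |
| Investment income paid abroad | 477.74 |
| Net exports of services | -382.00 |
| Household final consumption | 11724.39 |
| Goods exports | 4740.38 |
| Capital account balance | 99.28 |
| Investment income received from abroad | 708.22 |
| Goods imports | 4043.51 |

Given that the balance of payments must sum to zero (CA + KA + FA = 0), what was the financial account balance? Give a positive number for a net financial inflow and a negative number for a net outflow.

-363.71

Goods balance = 4740.38 - 4043.51 = 696.87
Services balance = -382.00
Trade balance (goods + services) = 696.87 + (-382.00) = 314.87
Net primary income = 708.22 - 477.74 = 230.48
Net secondary income = -280.92
Current account = 314.87 + 230.48 + (-280.92) = 264.43
Financial account = -(264.43 + 99.28) = -363.71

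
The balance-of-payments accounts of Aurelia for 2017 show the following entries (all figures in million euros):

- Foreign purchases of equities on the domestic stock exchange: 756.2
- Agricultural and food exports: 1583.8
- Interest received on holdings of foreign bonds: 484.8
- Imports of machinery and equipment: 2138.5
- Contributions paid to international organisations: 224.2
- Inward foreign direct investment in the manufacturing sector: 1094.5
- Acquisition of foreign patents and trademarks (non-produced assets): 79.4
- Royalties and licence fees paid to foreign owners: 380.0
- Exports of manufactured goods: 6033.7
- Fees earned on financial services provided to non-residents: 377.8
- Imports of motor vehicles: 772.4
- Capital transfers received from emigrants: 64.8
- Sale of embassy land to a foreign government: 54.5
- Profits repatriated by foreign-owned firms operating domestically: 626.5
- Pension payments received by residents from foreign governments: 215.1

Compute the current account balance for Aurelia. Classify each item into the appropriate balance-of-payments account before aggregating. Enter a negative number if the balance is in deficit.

4553.6

Goods: -772.4 + 1583.8 + 6033.7 - 2138.5 = 4706.6
Services: -380.0 + 377.8 = -2.2
Primary income: -626.5 + 484.8 = -141.7
Secondary income: -224.2 + 215.1 = -9.1
Current account = 4706.6 + (-2.2) + (-141.7) + (-9.1) = 4553.6
(Excluded from the current account — financial account: foreign purchases of equities on the domestic stock exchange 756.2, inward foreign direct investment in the manufacturing sector 1094.5; capital account: acquisition of foreign patents and trademarks (non-produced assets) 79.4, capital transfers received from emigrants 64.8, sale of embassy land to a foreign government 54.5.)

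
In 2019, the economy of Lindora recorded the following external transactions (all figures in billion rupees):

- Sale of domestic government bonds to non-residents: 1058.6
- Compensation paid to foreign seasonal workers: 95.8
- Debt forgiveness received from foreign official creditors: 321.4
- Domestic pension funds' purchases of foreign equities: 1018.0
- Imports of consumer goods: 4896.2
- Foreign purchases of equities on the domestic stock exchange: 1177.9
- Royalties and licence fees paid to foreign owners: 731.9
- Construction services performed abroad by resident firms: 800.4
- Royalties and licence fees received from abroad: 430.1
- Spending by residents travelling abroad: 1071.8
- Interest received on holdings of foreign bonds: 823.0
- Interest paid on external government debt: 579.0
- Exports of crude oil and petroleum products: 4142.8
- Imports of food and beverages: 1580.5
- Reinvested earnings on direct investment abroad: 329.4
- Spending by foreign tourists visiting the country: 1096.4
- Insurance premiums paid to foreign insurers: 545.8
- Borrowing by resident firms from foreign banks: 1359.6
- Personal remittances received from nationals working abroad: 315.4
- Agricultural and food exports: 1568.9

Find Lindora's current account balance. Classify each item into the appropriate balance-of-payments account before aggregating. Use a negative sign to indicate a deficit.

Goods: -4896.2 + 1568.9 + 4142.8 - 1580.5 = -765.0
Services: 430.1 - 1071.8 + 800.4 + 1096.4 - 731.9 - 545.8 = -22.6
Primary income: -95.8 + 329.4 - 579.0 + 823.0 = 477.6
Secondary income: 315.4
Current account = (-765.0) + (-22.6) + 477.6 + 315.4 = 5.4
(Excluded from the current account — financial account: sale of domestic government bonds to non-residents 1058.6, domestic pension funds' purchases of foreign equities 1018.0, foreign purchases of equities on the domestic stock exchange 1177.9, borrowing by resident firms from foreign banks 1359.6; capital account: debt forgiveness received from foreign official creditors 321.4.)

5.4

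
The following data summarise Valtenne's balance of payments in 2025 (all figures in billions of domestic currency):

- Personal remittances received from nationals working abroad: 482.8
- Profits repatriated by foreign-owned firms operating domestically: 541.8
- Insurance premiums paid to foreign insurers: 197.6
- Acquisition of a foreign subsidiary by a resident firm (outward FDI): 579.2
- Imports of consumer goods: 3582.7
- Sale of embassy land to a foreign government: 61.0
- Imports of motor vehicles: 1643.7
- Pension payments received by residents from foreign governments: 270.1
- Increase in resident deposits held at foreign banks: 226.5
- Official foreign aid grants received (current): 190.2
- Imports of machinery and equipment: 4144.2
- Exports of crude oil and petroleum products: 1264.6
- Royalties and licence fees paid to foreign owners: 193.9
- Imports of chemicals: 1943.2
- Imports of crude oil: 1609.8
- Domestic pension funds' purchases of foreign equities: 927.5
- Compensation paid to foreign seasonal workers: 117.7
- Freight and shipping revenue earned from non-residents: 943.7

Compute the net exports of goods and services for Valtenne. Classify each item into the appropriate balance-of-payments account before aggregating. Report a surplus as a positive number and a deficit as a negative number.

Goods: -3582.7 - 1943.2 - 1609.8 - 1643.7 - 4144.2 + 1264.6 = -11659.0
Services: -193.9 + 943.7 - 197.6 = 552.2
Trade balance = -11659.0 + 552.2 = -11106.8
(Excluded from the trade balance — secondary income: personal remittances received from nationals working abroad 482.8, pension payments received by residents from foreign governments 270.1, official foreign aid grants received (current) 190.2; primary income: profits repatriated by foreign-owned firms operating domestically 541.8, compensation paid to foreign seasonal workers 117.7; financial account: acquisition of a foreign subsidiary by a resident firm (outward FDI) 579.2, increase in resident deposits held at foreign banks 226.5, domestic pension funds' purchases of foreign equities 927.5; capital account: sale of embassy land to a foreign government 61.0.)

-11106.8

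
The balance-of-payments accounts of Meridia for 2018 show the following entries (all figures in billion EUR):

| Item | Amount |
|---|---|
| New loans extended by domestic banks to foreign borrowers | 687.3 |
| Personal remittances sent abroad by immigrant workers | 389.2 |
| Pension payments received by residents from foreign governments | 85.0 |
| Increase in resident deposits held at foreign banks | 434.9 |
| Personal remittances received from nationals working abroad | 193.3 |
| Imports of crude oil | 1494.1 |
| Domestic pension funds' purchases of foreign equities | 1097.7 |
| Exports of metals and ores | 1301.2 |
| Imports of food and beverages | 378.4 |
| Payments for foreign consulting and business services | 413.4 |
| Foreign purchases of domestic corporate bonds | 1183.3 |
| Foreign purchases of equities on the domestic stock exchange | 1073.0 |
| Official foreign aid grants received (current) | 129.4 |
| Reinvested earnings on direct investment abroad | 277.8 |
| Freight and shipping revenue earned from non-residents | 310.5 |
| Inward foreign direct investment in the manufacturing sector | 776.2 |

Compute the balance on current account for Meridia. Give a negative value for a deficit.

Goods: -1494.1 + 1301.2 - 378.4 = -571.3
Services: 310.5 - 413.4 = -102.9
Primary income: 277.8
Secondary income: 193.3 + 85.0 - 389.2 + 129.4 = 18.5
Current account = (-571.3) + (-102.9) + 277.8 + 18.5 = -377.9
(Excluded from the current account — financial account: new loans extended by domestic banks to foreign borrowers 687.3, increase in resident deposits held at foreign banks 434.9, domestic pension funds' purchases of foreign equities 1097.7, foreign purchases of domestic corporate bonds 1183.3, foreign purchases of equities on the domestic stock exchange 1073.0, inward foreign direct investment in the manufacturing sector 776.2.)

-377.9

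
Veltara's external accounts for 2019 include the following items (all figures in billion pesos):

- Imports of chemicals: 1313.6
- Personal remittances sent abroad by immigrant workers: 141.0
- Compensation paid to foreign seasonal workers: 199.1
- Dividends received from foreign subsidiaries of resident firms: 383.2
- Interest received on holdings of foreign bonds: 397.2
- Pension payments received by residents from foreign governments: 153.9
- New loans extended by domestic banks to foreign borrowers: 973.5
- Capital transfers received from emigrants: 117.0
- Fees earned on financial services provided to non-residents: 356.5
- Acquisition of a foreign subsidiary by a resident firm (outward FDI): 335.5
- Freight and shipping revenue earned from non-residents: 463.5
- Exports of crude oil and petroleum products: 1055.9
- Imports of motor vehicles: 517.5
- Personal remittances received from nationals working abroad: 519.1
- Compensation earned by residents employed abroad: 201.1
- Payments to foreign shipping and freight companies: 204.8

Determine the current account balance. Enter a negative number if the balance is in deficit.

Goods: -1313.6 - 517.5 + 1055.9 = -775.2
Services: 356.5 - 204.8 + 463.5 = 615.2
Primary income: 397.2 + 201.1 - 199.1 + 383.2 = 782.4
Secondary income: -141.0 + 153.9 + 519.1 = 532.0
Current account = (-775.2) + 615.2 + 782.4 + 532.0 = 1154.4
(Excluded from the current account — financial account: new loans extended by domestic banks to foreign borrowers 973.5, acquisition of a foreign subsidiary by a resident firm (outward FDI) 335.5; capital account: capital transfers received from emigrants 117.0.)

1154.4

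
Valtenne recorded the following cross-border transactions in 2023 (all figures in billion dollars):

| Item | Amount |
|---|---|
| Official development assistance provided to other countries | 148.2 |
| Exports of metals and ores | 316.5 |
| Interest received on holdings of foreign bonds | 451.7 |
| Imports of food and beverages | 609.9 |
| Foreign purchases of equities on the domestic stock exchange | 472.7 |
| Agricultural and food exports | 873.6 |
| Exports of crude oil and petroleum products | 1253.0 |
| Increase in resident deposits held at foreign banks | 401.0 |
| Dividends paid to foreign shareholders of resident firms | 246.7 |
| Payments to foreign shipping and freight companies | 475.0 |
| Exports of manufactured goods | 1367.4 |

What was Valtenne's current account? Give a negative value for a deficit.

2782.4

Goods: 316.5 + 873.6 - 609.9 + 1253.0 + 1367.4 = 3200.6
Services: -475.0
Primary income: -246.7 + 451.7 = 205.0
Secondary income: -148.2
Current account = 3200.6 + (-475.0) + 205.0 + (-148.2) = 2782.4
(Excluded from the current account — financial account: foreign purchases of equities on the domestic stock exchange 472.7, increase in resident deposits held at foreign banks 401.0.)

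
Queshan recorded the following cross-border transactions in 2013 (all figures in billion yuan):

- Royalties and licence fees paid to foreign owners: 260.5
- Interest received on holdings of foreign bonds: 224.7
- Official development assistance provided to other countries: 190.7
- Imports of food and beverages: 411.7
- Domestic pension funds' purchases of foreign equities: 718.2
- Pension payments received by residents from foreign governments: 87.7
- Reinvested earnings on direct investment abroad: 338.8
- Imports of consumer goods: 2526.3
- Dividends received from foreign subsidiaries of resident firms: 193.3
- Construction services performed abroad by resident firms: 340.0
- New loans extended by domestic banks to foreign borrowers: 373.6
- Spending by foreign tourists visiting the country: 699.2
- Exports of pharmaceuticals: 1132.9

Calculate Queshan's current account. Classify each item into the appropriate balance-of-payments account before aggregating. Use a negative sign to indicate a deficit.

-372.6

Goods: 1132.9 - 2526.3 - 411.7 = -1805.1
Services: 699.2 + 340.0 - 260.5 = 778.7
Primary income: 193.3 + 224.7 + 338.8 = 756.8
Secondary income: -190.7 + 87.7 = -103.0
Current account = (-1805.1) + 778.7 + 756.8 + (-103.0) = -372.6
(Excluded from the current account — financial account: domestic pension funds' purchases of foreign equities 718.2, new loans extended by domestic banks to foreign borrowers 373.6.)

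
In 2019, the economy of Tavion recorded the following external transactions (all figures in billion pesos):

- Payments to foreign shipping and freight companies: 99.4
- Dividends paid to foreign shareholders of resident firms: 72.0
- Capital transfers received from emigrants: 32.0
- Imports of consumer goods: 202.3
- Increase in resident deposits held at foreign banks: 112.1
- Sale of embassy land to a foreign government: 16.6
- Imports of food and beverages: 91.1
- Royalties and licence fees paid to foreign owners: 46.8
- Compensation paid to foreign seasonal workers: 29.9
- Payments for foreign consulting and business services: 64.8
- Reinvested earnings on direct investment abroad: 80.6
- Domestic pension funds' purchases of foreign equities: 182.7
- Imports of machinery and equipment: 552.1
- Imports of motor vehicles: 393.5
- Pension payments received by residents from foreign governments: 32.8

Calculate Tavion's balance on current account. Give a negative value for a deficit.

-1438.5

Goods: -393.5 - 91.1 - 552.1 - 202.3 = -1239.0
Services: -46.8 - 99.4 - 64.8 = -211.0
Primary income: 80.6 - 72.0 - 29.9 = -21.3
Secondary income: 32.8
Current account = (-1239.0) + (-211.0) + (-21.3) + 32.8 = -1438.5
(Excluded from the current account — capital account: capital transfers received from emigrants 32.0, sale of embassy land to a foreign government 16.6; financial account: increase in resident deposits held at foreign banks 112.1, domestic pension funds' purchases of foreign equities 182.7.)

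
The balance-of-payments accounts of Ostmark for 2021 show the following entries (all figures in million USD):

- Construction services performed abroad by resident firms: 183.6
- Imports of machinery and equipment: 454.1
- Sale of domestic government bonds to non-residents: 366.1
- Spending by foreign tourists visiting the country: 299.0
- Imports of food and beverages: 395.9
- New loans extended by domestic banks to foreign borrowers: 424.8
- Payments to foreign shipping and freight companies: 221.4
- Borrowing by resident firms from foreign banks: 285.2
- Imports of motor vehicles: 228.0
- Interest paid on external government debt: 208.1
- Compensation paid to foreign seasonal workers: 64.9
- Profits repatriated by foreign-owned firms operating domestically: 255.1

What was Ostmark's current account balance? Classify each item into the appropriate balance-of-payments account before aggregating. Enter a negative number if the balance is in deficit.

Goods: -454.1 - 395.9 - 228.0 = -1078.0
Services: 183.6 + 299.0 - 221.4 = 261.2
Primary income: -64.9 - 208.1 - 255.1 = -528.1
Current account = (-1078.0) + 261.2 + (-528.1) = -1344.9
(Excluded from the current account — financial account: sale of domestic government bonds to non-residents 366.1, new loans extended by domestic banks to foreign borrowers 424.8, borrowing by resident firms from foreign banks 285.2.)

-1344.9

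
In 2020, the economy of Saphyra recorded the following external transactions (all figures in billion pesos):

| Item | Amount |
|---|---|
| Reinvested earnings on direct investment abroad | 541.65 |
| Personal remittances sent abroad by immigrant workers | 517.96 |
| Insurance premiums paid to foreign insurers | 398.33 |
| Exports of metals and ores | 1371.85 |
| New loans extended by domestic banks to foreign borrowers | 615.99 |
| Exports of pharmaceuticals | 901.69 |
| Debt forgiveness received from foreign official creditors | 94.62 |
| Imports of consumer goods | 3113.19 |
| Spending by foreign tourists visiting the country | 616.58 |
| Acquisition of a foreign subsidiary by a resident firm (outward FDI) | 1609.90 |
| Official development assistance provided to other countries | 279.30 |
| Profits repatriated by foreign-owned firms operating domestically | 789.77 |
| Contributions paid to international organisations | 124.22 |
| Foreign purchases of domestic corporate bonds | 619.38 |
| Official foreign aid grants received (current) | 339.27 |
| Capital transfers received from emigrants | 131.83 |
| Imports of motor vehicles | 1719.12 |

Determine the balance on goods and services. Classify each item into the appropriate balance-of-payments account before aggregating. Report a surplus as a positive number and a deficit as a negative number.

-2340.52

Goods: -1719.12 + 1371.85 + 901.69 - 3113.19 = -2558.77
Services: -398.33 + 616.58 = 218.25
Trade balance = -2558.77 + 218.25 = -2340.52
(Excluded from the trade balance — primary income: reinvested earnings on direct investment abroad 541.65, profits repatriated by foreign-owned firms operating domestically 789.77; secondary income: personal remittances sent abroad by immigrant workers 517.96, official development assistance provided to other countries 279.30, contributions paid to international organisations 124.22, official foreign aid grants received (current) 339.27; financial account: new loans extended by domestic banks to foreign borrowers 615.99, acquisition of a foreign subsidiary by a resident firm (outward FDI) 1609.90, foreign purchases of domestic corporate bonds 619.38; capital account: debt forgiveness received from foreign official creditors 94.62, capital transfers received from emigrants 131.83.)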